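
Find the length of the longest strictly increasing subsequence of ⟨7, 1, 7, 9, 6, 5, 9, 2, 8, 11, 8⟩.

Let dp[i] be the longest increasing subsequence ending at position i. Then dp = [1, 1, 2, 3, 2, 2, 3, 2, 3, 4, 3].
The maximum is 4; one witness is 1, 7, 9, 11 at positions 2,3,4,10.

4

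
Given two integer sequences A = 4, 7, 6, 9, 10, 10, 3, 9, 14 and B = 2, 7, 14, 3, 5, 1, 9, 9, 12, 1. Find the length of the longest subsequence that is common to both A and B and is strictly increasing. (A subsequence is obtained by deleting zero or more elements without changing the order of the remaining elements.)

2

For each value that appears in both, track the longest common increasing run ending there.
The best achievable length is 2; one witness is 7, 14 (A-positions 2,9, B-positions 2,3).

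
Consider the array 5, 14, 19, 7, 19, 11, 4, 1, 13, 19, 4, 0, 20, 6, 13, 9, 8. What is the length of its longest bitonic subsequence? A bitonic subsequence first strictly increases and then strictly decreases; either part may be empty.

9

Let inc[i] be the LIS ending at i and dec[i] the longest strictly decreasing subsequence starting at i. inc = [1, 2, 3, 2, 3, 3, 1, 1, 4, 5, 2, 1, 6, 3, 4, 4, 4], dec = [4, 5, 5, 4, 5, 4, 3, 2, 3, 4, 2, 1, 4, 1, 3, 2, 1].
max_i inc[i]+dec[i]−1 = 9, with one witness 5, 7, 11, 13, 19, 20, 13, 9, 8.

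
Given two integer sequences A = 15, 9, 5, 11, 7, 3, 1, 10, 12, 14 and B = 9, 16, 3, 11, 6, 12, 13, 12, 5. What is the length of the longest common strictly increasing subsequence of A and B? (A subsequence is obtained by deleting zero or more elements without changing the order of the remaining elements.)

For each value that appears in both, track the longest common increasing run ending there.
The best achievable length is 3; one witness is 9, 11, 12 (A-positions 2,4,9, B-positions 1,4,6).

3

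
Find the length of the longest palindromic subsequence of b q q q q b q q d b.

8

One longest palindromic subsequence is bqqqqqqb (positions 1,2,3,4,5,7,8,10); it reads the same forward and backward, and the interval DP gives dp[1][10] = 8.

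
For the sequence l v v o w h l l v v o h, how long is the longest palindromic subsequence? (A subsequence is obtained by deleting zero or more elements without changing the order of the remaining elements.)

One longest palindromic subsequence is vvllvv (positions 2,3,7,8,9,10); it reads the same forward and backward, and the interval DP gives dp[1][12] = 6.

6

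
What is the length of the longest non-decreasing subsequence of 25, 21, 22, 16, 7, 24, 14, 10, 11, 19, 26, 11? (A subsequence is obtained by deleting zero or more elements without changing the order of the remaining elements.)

5

Let dp[i] be the longest non-decreasing subsequence ending at position i. Then dp = [1, 1, 2, 1, 1, 3, 2, 2, 3, 4, 5, 4].
The maximum is 5; one witness is 7, 10, 11, 19, 26 at positions 5,8,9,10,11.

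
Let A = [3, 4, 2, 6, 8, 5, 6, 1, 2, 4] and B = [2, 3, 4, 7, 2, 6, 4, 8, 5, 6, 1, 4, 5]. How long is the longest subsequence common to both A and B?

A longest common subsequence is 3, 4, 2, 6, 8, 5, 6, 1, 4 (length 9); the LCS DP confirms no longer common subsequence exists.

9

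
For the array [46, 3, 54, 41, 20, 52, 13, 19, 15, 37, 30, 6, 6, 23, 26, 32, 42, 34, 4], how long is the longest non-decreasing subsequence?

Scanning left to right, the best length ending at each element is: 46→1, 3→1, 54→2, 41→2, 20→2, 52→3, 13→2, 19→3, 15→3, 37→4, 30→4, 6→2, 6→3, 23→4, 26→5, 32→6, 42→7, 34→7, 4→2.
So the longest non-decreasing subsequence has length 7, e.g. 3, 13, 19, 23, 26, 32, 42.

7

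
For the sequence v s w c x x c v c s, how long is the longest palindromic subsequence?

Using dp[i][j] = 2 + dp[i+1][j−1] if the ends match, else max(dp[i+1][j], dp[i][j−1]):
dp[1][10] = 6. A witness is scxxcs at positions 2,4,5,6,9,10.

6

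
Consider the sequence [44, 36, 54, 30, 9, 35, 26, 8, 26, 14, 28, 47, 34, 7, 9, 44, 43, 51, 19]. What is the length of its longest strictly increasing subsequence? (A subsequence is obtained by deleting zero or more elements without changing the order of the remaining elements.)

6

Scanning left to right, the best length ending at each element is: 44→1, 36→1, 54→2, 30→1, 9→1, 35→2, 26→2, 8→1, 26→2, 14→2, 28→3, 47→4, 34→4, 7→1, 9→2, 44→5, 43→5, 51→6, 19→3.
So the longest increasing subsequence has length 6, e.g. 9, 26, 28, 34, 44, 51.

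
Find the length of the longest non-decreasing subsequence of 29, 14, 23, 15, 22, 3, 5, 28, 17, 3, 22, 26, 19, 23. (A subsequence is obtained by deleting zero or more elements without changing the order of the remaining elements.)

5

One longest non-decreasing subsequence is 14, 15, 22, 22, 26 (positions 2,4,5,11,12), of length 5; no longer one exists.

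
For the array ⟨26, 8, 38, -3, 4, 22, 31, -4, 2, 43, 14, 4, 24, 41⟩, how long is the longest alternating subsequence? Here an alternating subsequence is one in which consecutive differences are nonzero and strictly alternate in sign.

9

A longest alternating subsequence is 26, 8, 38, -3, 4, -4, 43, 14, 24 (positions 1,2,3,4,5,8,10,11,13); its 8 consecutive differences strictly alternate in sign, and length 9 is optimal.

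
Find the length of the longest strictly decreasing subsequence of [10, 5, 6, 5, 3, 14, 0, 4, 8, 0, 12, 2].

One longest decreasing subsequence is 10, 6, 5, 3, 0 (positions 1,3,4,5,7), of length 5; no longer one exists.

5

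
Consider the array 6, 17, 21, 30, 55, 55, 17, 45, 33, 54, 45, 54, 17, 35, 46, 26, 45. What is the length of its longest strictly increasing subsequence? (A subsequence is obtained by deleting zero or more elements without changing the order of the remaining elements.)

7

Let dp[i] be the longest increasing subsequence ending at position i. Then dp = [1, 2, 3, 4, 5, 5, 2, 5, 5, 6, 6, 7, 2, 6, 7, 4, 7].
The maximum is 7; one witness is 6, 17, 21, 30, 33, 45, 54 at positions 1,2,3,4,9,11,12.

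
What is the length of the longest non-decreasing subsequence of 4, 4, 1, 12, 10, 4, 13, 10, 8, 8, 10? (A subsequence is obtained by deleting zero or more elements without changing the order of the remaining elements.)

6

Scanning left to right, the best length ending at each element is: 4→1, 4→2, 1→1, 12→3, 10→3, 4→3, 13→4, 10→4, 8→4, 8→5, 10→6.
So the longest non-decreasing subsequence has length 6, e.g. 4, 4, 4, 8, 8, 10.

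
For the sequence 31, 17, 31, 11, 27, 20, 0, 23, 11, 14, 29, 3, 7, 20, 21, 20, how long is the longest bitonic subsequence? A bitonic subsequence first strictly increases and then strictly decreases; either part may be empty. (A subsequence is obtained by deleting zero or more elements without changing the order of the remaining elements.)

One longest bitonic subsequence is 17, 31, 27, 23, 21, 20 (positions 2,3,5,8,15,16): it rises to 31 then falls. Length 6 is optimal.

6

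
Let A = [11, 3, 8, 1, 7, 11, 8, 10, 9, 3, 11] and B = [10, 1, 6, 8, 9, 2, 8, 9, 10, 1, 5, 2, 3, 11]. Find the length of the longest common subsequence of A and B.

A longest common subsequence is 8, 8, 10, 3, 11 (length 5); the LCS DP confirms no longer common subsequence exists.

5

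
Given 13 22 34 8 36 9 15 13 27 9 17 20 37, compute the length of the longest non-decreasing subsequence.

6

Scanning left to right, the best length ending at each element is: 13→1, 22→2, 34→3, 8→1, 36→4, 9→2, 15→3, 13→3, 27→4, 9→3, 17→4, 20→5, 37→6.
So the longest non-decreasing subsequence has length 6, e.g. 8, 9, 15, 17, 20, 37.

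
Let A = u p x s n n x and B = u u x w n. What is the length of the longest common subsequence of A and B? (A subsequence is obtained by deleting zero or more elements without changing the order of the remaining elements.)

Backtracking the LCS table gives one alignment: u (A1,B2) → x (A3,B3) → n (A6,B5).
So the longest common subsequence has length 3.

3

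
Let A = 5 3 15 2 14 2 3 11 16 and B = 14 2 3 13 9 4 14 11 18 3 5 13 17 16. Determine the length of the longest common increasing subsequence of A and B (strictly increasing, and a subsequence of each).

4

For each value that appears in both, track the longest common increasing run ending there.
The best achievable length is 4; one witness is 2, 3, 11, 16 (A-positions 4,7,8,9, B-positions 2,3,8,14).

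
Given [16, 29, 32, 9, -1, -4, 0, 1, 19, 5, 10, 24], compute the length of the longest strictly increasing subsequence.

Scanning left to right, the best length ending at each element is: 16→1, 29→2, 32→3, 9→1, -1→1, -4→1, 0→2, 1→3, 19→4, 5→4, 10→5, 24→6.
So the longest increasing subsequence has length 6, e.g. -1, 0, 1, 5, 10, 24.

6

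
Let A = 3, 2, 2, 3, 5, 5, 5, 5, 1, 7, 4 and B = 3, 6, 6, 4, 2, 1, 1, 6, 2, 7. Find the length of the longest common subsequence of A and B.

A longest common subsequence is 3, 2, 2, 7 (length 4); the LCS DP confirms no longer common subsequence exists.

4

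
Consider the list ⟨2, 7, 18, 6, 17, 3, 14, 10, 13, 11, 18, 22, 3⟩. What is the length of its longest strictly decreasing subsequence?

Let dp[i] be the longest decreasing subsequence ending at position i. Then dp = [1, 1, 1, 2, 2, 3, 3, 4, 4, 5, 1, 1, 6].
The maximum is 6; one witness is 18, 17, 14, 13, 11, 3 at positions 3,5,7,9,10,13.

6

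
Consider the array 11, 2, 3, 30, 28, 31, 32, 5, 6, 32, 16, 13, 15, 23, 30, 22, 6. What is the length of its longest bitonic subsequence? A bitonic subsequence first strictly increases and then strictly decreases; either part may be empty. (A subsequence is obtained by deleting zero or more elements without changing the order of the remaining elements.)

10

One longest bitonic subsequence is 2, 3, 5, 6, 13, 15, 23, 30, 22, 6 (positions 2,3,8,9,12,13,14,15,16,17): it rises to 30 then falls. Length 10 is optimal.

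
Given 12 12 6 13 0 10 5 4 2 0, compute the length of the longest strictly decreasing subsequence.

Let dp[i] be the longest decreasing subsequence ending at position i. Then dp = [1, 1, 2, 1, 3, 2, 3, 4, 5, 6].
The maximum is 6; one witness is 12, 6, 5, 4, 2, 0 at positions 1,3,7,8,9,10.

6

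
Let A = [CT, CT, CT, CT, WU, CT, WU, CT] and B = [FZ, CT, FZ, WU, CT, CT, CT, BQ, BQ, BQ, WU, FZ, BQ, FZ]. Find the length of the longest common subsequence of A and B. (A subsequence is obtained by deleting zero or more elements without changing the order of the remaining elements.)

Backtracking the LCS table gives one alignment: CT (A1,B2) → CT (A2,B5) → CT (A3,B6) → CT (A4,B7) → WU (A5,B11).
So the longest common subsequence has length 5.

5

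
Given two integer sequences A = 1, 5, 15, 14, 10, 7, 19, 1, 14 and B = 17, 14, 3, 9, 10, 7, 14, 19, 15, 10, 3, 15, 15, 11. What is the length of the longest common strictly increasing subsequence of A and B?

2

For each value that appears in both, track the longest common increasing run ending there.
The best achievable length is 2; one witness is 10, 14 (A-positions 5,9, B-positions 5,7).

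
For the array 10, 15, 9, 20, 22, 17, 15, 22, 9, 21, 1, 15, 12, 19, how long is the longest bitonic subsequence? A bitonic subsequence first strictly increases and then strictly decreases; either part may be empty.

Let inc[i] be the LIS ending at i and dec[i] the longest strictly decreasing subsequence starting at i. inc = [1, 2, 1, 3, 4, 3, 2, 4, 1, 4, 1, 2, 2, 4], dec = [3, 3, 2, 5, 5, 4, 3, 4, 2, 3, 1, 2, 1, 1].
max_i inc[i]+dec[i]−1 = 8, with one witness 10, 15, 20, 22, 17, 15, 9, 1.

8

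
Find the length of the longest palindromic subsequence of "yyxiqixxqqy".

One longest palindromic subsequence is yxiqixy (positions 1,3,4,5,6,8,11); it reads the same forward and backward, and the interval DP gives dp[1][11] = 7.

7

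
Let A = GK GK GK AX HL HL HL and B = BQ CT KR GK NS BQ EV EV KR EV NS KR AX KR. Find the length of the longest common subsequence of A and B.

2

Backtracking the LCS table gives one alignment: GK (A1,B4) → AX (A4,B13).
So the longest common subsequence has length 2.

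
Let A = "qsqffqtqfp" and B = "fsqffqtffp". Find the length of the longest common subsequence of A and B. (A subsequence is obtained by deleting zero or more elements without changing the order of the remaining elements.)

A longest common subsequence is sqffqtfp (length 8); the LCS DP confirms no longer common subsequence exists.

8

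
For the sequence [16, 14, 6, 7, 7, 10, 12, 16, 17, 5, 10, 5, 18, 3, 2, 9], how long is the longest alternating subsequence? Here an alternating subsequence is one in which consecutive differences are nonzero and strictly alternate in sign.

9

Track the best alternating length ending on an up-step vs a down-step at each position: up/down = 1/1, 1/2, 1/2, 3/2, 3/2, 3/2, 3/2, 3/1, 3/1, 1/4, 5/4, 1/6, 7/1, 1/8, 1/8, 9/8.
The maximum over both is 9; one such subsequence is 16, 6, 7, 5, 10, 5, 18, 3, 9.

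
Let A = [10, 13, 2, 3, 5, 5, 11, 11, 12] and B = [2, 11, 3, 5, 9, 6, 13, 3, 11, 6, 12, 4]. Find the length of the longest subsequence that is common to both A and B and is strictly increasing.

5

For each value that appears in both, track the longest common increasing run ending there.
The best achievable length is 5; one witness is 2, 3, 5, 11, 12 (A-positions 3,4,5,7,9, B-positions 1,3,4,9,11).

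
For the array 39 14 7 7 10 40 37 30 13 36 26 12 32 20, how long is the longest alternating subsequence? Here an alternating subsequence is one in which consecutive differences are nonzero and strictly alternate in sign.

8

A longest alternating subsequence is 39, 14, 40, 30, 36, 26, 32, 20 (positions 1,2,6,8,10,11,13,14); its 7 consecutive differences strictly alternate in sign, and length 8 is optimal.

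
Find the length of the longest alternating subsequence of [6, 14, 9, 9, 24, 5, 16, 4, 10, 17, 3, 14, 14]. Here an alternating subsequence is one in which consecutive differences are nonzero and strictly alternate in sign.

Track the best alternating length ending on an up-step vs a down-step at each position: up/down = 1/1, 2/1, 2/3, 2/3, 4/1, 1/5, 6/5, 1/7, 8/7, 8/5, 1/9, 10/9, 10/9.
The maximum over both is 10; one such subsequence is 6, 14, 9, 24, 5, 16, 4, 10, 3, 14.

10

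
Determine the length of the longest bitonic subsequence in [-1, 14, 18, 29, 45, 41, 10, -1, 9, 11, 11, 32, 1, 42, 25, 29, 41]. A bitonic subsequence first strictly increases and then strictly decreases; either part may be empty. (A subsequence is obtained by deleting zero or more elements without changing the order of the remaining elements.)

9

Let inc[i] be the LIS ending at i and dec[i] the longest strictly decreasing subsequence starting at i. inc = [1, 2, 3, 4, 5, 5, 2, 1, 2, 3, 3, 5, 2, 6, 4, 5, 6], dec = [1, 4, 4, 4, 5, 4, 3, 1, 2, 2, 2, 2, 1, 2, 1, 1, 1].
max_i inc[i]+dec[i]−1 = 9, with one witness -1, 14, 18, 29, 45, 41, 10, 9, 1.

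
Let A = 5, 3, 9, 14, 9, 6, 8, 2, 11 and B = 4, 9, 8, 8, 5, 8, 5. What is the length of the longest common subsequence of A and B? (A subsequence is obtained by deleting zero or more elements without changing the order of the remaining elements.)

A longest common subsequence is 5, 8 (length 2); the LCS DP confirms no longer common subsequence exists.

2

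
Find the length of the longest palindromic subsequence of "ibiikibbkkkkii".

One longest palindromic subsequence is iikkkkkii (positions 1,3,5,9,10,11,12,13,14); it reads the same forward and backward, and the interval DP gives dp[1][14] = 9.

9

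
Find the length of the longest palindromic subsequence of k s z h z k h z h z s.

One longest palindromic subsequence is szhzhzhzs (positions 2,3,4,5,7,8,9,10,11); it reads the same forward and backward, and the interval DP gives dp[1][11] = 9.

9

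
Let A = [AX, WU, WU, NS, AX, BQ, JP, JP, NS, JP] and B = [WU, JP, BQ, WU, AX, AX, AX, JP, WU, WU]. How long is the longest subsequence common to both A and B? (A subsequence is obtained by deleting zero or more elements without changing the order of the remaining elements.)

4

Backtracking the LCS table gives one alignment: WU (A2,B1) → WU (A3,B4) → AX (A5,B7) → JP (A7,B8).
So the longest common subsequence has length 4.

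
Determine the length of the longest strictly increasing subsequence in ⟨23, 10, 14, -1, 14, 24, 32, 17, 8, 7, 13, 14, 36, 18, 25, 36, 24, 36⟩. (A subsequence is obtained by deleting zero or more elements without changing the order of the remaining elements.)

7

One longest increasing subsequence is -1, 8, 13, 14, 18, 25, 36 (positions 4,9,11,12,14,15,16), of length 7; no longer one exists.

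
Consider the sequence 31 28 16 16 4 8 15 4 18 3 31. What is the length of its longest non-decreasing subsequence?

5

Scanning left to right, the best length ending at each element is: 31→1, 28→1, 16→1, 16→2, 4→1, 8→2, 15→3, 4→2, 18→4, 3→1, 31→5.
So the longest non-decreasing subsequence has length 5, e.g. 4, 8, 15, 18, 31.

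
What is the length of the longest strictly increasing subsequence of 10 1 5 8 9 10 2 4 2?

Let dp[i] be the longest increasing subsequence ending at position i. Then dp = [1, 1, 2, 3, 4, 5, 2, 3, 2].
The maximum is 5; one witness is 1, 5, 8, 9, 10 at positions 2,3,4,5,6.

5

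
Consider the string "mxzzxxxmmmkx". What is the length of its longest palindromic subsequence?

Using dp[i][j] = 2 + dp[i+1][j−1] if the ends match, else max(dp[i+1][j], dp[i][j−1]):
dp[1][12] = 6. A witness is mxxxxm at positions 1,2,5,6,7,10.

6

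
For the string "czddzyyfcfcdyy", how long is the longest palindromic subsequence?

7

One longest palindromic subsequence is yycfcyy (positions 6,7,9,10,11,13,14); it reads the same forward and backward, and the interval DP gives dp[1][14] = 7.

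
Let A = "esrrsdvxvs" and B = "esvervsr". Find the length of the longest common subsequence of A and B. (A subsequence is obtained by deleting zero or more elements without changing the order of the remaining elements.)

Backtracking the LCS table gives one alignment: e (A1,B1) → s (A2,B2) → r (A4,B5) → v (A9,B6) → s (A10,B7).
So the longest common subsequence has length 5.

5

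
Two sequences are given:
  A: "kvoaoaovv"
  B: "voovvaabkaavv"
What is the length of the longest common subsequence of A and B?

6

A longest common subsequence is voaavv (length 6); the LCS DP confirms no longer common subsequence exists.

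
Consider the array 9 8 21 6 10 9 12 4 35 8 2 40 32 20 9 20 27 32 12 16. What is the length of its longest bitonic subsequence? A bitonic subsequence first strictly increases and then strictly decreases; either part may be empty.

8

One longest bitonic subsequence is 9, 10, 12, 35, 40, 32, 27, 16 (positions 1,5,7,9,12,13,17,20): it rises to 40 then falls. Length 8 is optimal.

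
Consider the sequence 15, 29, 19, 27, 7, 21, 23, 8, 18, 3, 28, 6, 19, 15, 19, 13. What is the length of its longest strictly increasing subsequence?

5

Let dp[i] be the longest increasing subsequence ending at position i. Then dp = [1, 2, 2, 3, 1, 3, 4, 2, 3, 1, 5, 2, 4, 3, 4, 3].
The maximum is 5; one witness is 15, 19, 21, 23, 28 at positions 1,3,6,7,11.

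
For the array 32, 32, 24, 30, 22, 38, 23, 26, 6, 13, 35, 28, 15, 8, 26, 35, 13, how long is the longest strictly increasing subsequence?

5

Let dp[i] be the longest increasing subsequence ending at position i. Then dp = [1, 1, 1, 2, 1, 3, 2, 3, 1, 2, 4, 4, 3, 2, 4, 5, 3].
The maximum is 5; one witness is 22, 23, 26, 28, 35 at positions 5,7,8,12,16.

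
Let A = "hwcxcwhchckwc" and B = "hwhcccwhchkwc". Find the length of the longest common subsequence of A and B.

11

Backtracking the LCS table gives one alignment: h (A1,B1) → w (A2,B2) → c (A3,B5) → c (A5,B6) → w (A6,B7) → h (A7,B8) → c (A8,B9) → h (A9,B10) → k (A11,B11) → w (A12,B12) → c (A13,B13).
So the longest common subsequence has length 11.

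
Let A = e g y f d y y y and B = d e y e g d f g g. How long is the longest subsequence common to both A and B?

A longest common subsequence is egf (length 3); the LCS DP confirms no longer common subsequence exists.

3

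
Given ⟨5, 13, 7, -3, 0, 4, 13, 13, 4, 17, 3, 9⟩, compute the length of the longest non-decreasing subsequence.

Scanning left to right, the best length ending at each element is: 5→1, 13→2, 7→2, -3→1, 0→2, 4→3, 13→4, 13→5, 4→4, 17→6, 3→3, 9→5.
So the longest non-decreasing subsequence has length 6, e.g. -3, 0, 4, 13, 13, 17.

6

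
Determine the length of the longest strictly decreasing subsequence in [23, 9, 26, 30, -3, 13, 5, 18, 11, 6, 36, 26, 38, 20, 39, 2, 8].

5

One longest decreasing subsequence is 23, 13, 11, 6, 2 (positions 1,6,9,10,16), of length 5; no longer one exists.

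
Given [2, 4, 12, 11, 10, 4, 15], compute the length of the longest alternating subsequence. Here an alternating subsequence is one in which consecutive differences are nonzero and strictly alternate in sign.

4

A longest alternating subsequence is 2, 12, 11, 15 (positions 1,3,4,7); its 3 consecutive differences strictly alternate in sign, and length 4 is optimal.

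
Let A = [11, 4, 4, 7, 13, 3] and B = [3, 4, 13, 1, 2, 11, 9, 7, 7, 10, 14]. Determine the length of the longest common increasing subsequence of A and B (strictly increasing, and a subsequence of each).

2

For each value that appears in both, track the longest common increasing run ending there.
The best achievable length is 2; one witness is 4, 13 (A-positions 2,5, B-positions 2,3).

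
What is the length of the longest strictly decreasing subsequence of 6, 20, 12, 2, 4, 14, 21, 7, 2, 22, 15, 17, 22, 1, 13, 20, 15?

5

Scanning left to right, the best length ending at each element is: 6→1, 20→1, 12→2, 2→3, 4→3, 14→2, 21→1, 7→3, 2→4, 22→1, 15→2, 17→2, 22→1, 1→5, 13→3, 20→2, 15→3.
So the longest decreasing subsequence has length 5, e.g. 20, 12, 4, 2, 1.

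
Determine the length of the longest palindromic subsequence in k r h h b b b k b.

5

Using dp[i][j] = 2 + dp[i+1][j−1] if the ends match, else max(dp[i+1][j], dp[i][j−1]):
dp[1][9] = 5. A witness is kbbbk at positions 1,5,6,7,8.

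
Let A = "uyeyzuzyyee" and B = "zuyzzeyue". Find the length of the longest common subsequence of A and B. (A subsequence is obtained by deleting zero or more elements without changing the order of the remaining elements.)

6

Backtracking the LCS table gives one alignment: u (A1,B2) → y (A2,B3) → e (A3,B6) → y (A4,B7) → u (A6,B8) → e (A11,B9).
So the longest common subsequence has length 6.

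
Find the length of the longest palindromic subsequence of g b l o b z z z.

One longest palindromic subsequence is zzz (positions 6,7,8); it reads the same forward and backward, and the interval DP gives dp[1][8] = 3.

3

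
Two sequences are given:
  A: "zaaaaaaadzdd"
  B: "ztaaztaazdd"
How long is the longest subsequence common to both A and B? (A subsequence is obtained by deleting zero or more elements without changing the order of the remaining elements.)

8

Backtracking the LCS table gives one alignment: z (A1,B1) → a (A2,B3) → a (A3,B4) → a (A7,B7) → a (A8,B8) → z (A10,B9) → d (A11,B10) → d (A12,B11).
So the longest common subsequence has length 8.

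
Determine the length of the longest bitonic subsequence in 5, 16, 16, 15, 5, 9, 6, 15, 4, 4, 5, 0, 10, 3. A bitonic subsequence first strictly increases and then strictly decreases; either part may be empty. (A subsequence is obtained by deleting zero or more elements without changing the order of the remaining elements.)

7

Let inc[i] be the LIS ending at i and dec[i] the longest strictly decreasing subsequence starting at i. inc = [1, 2, 2, 2, 1, 2, 2, 3, 1, 1, 2, 1, 3, 2], dec = [3, 6, 6, 5, 3, 4, 3, 3, 2, 2, 2, 1, 2, 1].
max_i inc[i]+dec[i]−1 = 7, with one witness 5, 16, 15, 9, 6, 5, 3.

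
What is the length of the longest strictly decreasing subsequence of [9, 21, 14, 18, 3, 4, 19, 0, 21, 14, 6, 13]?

Scanning left to right, the best length ending at each element is: 9→1, 21→1, 14→2, 18→2, 3→3, 4→3, 19→2, 0→4, 21→1, 14→3, 6→4, 13→4.
So the longest decreasing subsequence has length 4, e.g. 21, 14, 3, 0.

4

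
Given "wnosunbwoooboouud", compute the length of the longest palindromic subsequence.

Using dp[i][j] = 2 + dp[i+1][j−1] if the ends match, else max(dp[i+1][j], dp[i][j−1]):
dp[1][17] = 7. A witness is uooboou at positions 5,10,11,12,13,14,16.

7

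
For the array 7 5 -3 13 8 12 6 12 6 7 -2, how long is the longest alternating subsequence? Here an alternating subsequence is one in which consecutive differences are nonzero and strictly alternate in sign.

10

A longest alternating subsequence is 7, 5, 13, 8, 12, 6, 12, 6, 7, -2 (positions 1,2,4,5,6,7,8,9,10,11); its 9 consecutive differences strictly alternate in sign, and length 10 is optimal.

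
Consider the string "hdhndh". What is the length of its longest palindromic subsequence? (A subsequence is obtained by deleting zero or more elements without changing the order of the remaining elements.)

5

One longest palindromic subsequence is hdndh (positions 1,2,4,5,6); it reads the same forward and backward, and the interval DP gives dp[1][6] = 5.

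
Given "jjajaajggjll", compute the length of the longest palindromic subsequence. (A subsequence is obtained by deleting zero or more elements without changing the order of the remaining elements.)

7

One longest palindromic subsequence is jjaaajj (positions 1,2,3,5,6,7,10); it reads the same forward and backward, and the interval DP gives dp[1][12] = 7.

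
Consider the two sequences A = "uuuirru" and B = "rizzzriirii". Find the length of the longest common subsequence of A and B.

3

A longest common subsequence is irr (length 3); the LCS DP confirms no longer common subsequence exists.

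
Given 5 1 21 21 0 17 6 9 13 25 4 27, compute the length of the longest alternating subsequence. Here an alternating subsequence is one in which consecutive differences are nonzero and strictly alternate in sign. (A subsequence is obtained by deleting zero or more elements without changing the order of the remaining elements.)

9

Track the best alternating length ending on an up-step vs a down-step at each position: up/down = 1/1, 1/2, 3/1, 3/1, 1/4, 5/4, 5/6, 7/6, 7/6, 7/1, 5/8, 9/1.
The maximum over both is 9; one such subsequence is 5, 1, 21, 0, 17, 6, 9, 4, 27.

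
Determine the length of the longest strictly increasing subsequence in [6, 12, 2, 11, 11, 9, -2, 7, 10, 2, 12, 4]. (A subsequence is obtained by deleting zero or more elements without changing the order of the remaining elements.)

Scanning left to right, the best length ending at each element is: 6→1, 12→2, 2→1, 11→2, 11→2, 9→2, -2→1, 7→2, 10→3, 2→2, 12→4, 4→3.
So the longest increasing subsequence has length 4, e.g. 6, 9, 10, 12.

4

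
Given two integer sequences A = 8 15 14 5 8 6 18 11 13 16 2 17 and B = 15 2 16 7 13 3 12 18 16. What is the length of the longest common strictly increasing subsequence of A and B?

A longest common strictly increasing subsequence is 15, 16 (length 2); it appears in order in both A and B, and no longer such subsequence exists.

2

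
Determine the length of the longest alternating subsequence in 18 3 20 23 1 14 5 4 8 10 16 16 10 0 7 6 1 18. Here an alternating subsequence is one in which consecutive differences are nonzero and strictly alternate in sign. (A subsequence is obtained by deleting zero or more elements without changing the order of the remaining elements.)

A longest alternating subsequence is 18, 3, 20, 1, 14, 5, 8, 0, 7, 6, 18 (positions 1,2,3,5,6,7,9,14,15,16,18); its 10 consecutive differences strictly alternate in sign, and length 11 is optimal.

11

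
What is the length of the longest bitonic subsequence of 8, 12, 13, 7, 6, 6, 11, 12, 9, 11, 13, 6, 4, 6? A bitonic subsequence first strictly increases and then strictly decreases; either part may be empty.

7

Let inc[i] be the LIS ending at i and dec[i] the longest strictly decreasing subsequence starting at i. inc = [1, 2, 3, 1, 1, 1, 2, 3, 2, 3, 4, 1, 1, 2], dec = [4, 5, 5, 3, 2, 2, 4, 4, 3, 3, 3, 2, 1, 1].
max_i inc[i]+dec[i]−1 = 7, with one witness 8, 12, 13, 12, 11, 6, 4.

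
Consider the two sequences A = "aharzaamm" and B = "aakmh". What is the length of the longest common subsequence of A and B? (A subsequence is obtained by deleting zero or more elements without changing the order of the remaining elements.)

3

A longest common subsequence is aam (length 3); the LCS DP confirms no longer common subsequence exists.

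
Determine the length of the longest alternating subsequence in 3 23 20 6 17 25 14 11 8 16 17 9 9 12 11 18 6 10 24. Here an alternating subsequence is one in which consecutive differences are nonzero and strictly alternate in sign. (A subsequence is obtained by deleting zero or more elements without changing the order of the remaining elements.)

12

A longest alternating subsequence is 3, 23, 6, 17, 14, 16, 9, 12, 11, 18, 6, 10 (positions 1,2,4,5,7,10,12,14,15,16,17,18); its 11 consecutive differences strictly alternate in sign, and length 12 is optimal.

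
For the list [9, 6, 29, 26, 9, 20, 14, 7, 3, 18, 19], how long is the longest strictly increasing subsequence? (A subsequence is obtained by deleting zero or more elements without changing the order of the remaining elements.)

5

One longest increasing subsequence is 6, 9, 14, 18, 19 (positions 2,5,7,10,11), of length 5; no longer one exists.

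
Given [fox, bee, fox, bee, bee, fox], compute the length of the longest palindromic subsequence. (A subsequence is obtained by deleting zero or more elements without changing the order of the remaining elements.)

5

Using dp[i][j] = 2 + dp[i+1][j−1] if the ends match, else max(dp[i+1][j], dp[i][j−1]):
dp[1][6] = 5. A witness is fox bee bee bee fox at positions 1,2,4,5,6.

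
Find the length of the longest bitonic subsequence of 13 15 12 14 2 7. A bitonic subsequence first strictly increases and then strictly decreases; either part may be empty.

4

One longest bitonic subsequence is 13, 15, 14, 7 (positions 1,2,4,6): it rises to 15 then falls. Length 4 is optimal.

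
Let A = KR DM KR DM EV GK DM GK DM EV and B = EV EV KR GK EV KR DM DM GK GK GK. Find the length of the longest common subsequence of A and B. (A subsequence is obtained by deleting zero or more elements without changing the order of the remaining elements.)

5

A longest common subsequence is KR, DM, DM, GK, GK (length 5); the LCS DP confirms no longer common subsequence exists.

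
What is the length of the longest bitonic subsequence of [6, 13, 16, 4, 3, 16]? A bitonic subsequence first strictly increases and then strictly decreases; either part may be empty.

One longest bitonic subsequence is 6, 13, 16, 4, 3 (positions 1,2,3,4,5): it rises to 16 then falls. Length 5 is optimal.

5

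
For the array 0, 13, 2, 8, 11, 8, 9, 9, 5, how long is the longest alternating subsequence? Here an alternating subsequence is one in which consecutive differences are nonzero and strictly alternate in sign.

A longest alternating subsequence is 0, 13, 2, 11, 8, 9, 5 (positions 1,2,3,5,6,7,9); its 6 consecutive differences strictly alternate in sign, and length 7 is optimal.

7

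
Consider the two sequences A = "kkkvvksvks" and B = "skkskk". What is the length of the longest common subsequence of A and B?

Backtracking the LCS table gives one alignment: k (A1,B2) → k (A2,B3) → k (A6,B5) → k (A9,B6).
So the longest common subsequence has length 4.

4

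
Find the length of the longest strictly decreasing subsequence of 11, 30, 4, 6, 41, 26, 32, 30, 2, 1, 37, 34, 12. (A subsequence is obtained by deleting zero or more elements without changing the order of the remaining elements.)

Scanning left to right, the best length ending at each element is: 11→1, 30→1, 4→2, 6→2, 41→1, 26→2, 32→2, 30→3, 2→4, 1→5, 37→2, 34→3, 12→4.
So the longest decreasing subsequence has length 5, e.g. 41, 32, 30, 2, 1.

5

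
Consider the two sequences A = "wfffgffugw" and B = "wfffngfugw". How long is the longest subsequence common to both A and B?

9

Backtracking the LCS table gives one alignment: w (A1,B1) → f (A2,B2) → f (A3,B3) → f (A4,B4) → g (A5,B6) → f (A7,B7) → u (A8,B8) → g (A9,B9) → w (A10,B10).
So the longest common subsequence has length 9.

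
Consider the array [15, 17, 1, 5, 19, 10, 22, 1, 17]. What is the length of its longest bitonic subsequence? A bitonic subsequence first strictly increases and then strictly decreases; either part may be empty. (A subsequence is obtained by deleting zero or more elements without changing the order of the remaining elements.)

5

Let inc[i] be the LIS ending at i and dec[i] the longest strictly decreasing subsequence starting at i. inc = [1, 2, 1, 2, 3, 3, 4, 1, 4], dec = [3, 3, 1, 2, 3, 2, 2, 1, 1].
max_i inc[i]+dec[i]−1 = 5, with one witness 15, 17, 19, 10, 1.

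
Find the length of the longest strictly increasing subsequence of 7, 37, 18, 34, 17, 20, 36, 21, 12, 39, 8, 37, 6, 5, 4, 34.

One longest increasing subsequence is 7, 18, 34, 36, 39 (positions 1,3,4,7,10), of length 5; no longer one exists.

5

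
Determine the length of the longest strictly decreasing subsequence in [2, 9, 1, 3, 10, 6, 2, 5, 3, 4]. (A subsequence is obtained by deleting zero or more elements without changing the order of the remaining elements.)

Let dp[i] be the longest decreasing subsequence ending at position i. Then dp = [1, 1, 2, 2, 1, 2, 3, 3, 4, 4].
The maximum is 4; one witness is 9, 6, 5, 3 at positions 2,6,8,9.

4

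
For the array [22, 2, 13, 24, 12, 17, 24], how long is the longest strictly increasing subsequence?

Let dp[i] be the longest increasing subsequence ending at position i. Then dp = [1, 1, 2, 3, 2, 3, 4].
The maximum is 4; one witness is 2, 13, 17, 24 at positions 2,3,6,7.

4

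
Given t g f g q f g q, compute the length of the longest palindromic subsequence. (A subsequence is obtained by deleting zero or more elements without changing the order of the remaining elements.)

Using dp[i][j] = 2 + dp[i+1][j−1] if the ends match, else max(dp[i+1][j], dp[i][j−1]):
dp[1][8] = 5. A witness is gfqfg at positions 2,3,5,6,7.

5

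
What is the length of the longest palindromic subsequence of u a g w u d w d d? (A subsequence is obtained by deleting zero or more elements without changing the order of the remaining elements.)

3

Using dp[i][j] = 2 + dp[i+1][j−1] if the ends match, else max(dp[i+1][j], dp[i][j−1]):
dp[1][9] = 3. A witness is ddd at positions 6,8,9.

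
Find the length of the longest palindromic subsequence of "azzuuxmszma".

6

One longest palindromic subsequence is azuuza (positions 1,3,4,5,9,11); it reads the same forward and backward, and the interval DP gives dp[1][11] = 6.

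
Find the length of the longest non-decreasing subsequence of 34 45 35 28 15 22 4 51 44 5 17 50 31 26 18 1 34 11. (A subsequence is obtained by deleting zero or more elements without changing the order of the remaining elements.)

5

One longest non-decreasing subsequence is 4, 5, 17, 31, 34 (positions 7,10,11,13,17), of length 5; no longer one exists.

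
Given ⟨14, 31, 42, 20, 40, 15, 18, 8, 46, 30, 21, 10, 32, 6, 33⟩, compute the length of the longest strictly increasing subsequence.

6

One longest increasing subsequence is 14, 15, 18, 30, 32, 33 (positions 1,6,7,10,13,15), of length 6; no longer one exists.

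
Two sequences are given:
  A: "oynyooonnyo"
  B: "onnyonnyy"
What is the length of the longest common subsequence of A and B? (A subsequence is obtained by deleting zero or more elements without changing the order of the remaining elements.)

7

Backtracking the LCS table gives one alignment: o (A1,B1) → n (A3,B3) → y (A4,B4) → o (A7,B5) → n (A8,B6) → n (A9,B7) → y (A10,B9).
So the longest common subsequence has length 7.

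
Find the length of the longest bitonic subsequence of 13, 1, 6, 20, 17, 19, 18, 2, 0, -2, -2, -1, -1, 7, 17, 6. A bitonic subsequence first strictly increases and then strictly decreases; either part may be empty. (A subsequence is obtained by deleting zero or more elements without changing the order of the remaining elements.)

8

One longest bitonic subsequence is 1, 6, 20, 19, 18, 2, 0, -1 (positions 2,3,4,6,7,8,9,13): it rises to 20 then falls. Length 8 is optimal.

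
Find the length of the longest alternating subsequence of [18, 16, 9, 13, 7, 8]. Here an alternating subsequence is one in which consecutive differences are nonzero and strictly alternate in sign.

5

A longest alternating subsequence is 18, 9, 13, 7, 8 (positions 1,3,4,5,6); its 4 consecutive differences strictly alternate in sign, and length 5 is optimal.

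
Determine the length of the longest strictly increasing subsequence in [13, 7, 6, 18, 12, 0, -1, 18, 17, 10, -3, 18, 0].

4

Let dp[i] be the longest increasing subsequence ending at position i. Then dp = [1, 1, 1, 2, 2, 1, 1, 3, 3, 2, 1, 4, 2].
The maximum is 4; one witness is 7, 12, 17, 18 at positions 2,5,9,12.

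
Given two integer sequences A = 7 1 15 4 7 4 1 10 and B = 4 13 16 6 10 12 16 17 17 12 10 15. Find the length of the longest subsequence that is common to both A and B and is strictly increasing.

A longest common strictly increasing subsequence is 4, 10 (length 2); it appears in order in both A and B, and no longer such subsequence exists.

2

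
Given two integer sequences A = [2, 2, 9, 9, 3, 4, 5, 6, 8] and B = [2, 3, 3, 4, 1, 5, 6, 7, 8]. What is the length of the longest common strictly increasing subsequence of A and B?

6

A longest common strictly increasing subsequence is 2, 3, 4, 5, 6, 8 (length 6); it appears in order in both A and B, and no longer such subsequence exists.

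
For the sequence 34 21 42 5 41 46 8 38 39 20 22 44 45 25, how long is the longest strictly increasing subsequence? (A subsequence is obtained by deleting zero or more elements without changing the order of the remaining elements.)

6

One longest increasing subsequence is 5, 8, 38, 39, 44, 45 (positions 4,7,8,9,12,13), of length 6; no longer one exists.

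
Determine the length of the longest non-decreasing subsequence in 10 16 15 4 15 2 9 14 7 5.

3

One longest non-decreasing subsequence is 10, 15, 15 (positions 1,3,5), of length 3; no longer one exists.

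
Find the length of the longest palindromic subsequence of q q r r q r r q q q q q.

One longest palindromic subsequence is qqrrqrrqq (positions 1,2,3,4,5,6,7,11,12); it reads the same forward and backward, and the interval DP gives dp[1][12] = 9.

9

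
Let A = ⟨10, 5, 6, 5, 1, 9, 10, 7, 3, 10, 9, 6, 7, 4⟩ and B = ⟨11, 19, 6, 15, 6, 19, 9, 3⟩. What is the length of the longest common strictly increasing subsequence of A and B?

A longest common strictly increasing subsequence is 6, 9 (length 2); it appears in order in both A and B, and no longer such subsequence exists.

2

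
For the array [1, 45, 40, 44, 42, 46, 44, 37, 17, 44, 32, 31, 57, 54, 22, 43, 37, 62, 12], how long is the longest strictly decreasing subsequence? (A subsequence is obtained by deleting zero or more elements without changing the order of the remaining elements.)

One longest decreasing subsequence is 45, 44, 42, 37, 32, 31, 22, 12 (positions 2,4,5,8,11,12,15,19), of length 8; no longer one exists.

8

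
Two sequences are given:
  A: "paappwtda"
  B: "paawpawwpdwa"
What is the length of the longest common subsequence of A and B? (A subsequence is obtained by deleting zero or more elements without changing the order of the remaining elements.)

Backtracking the LCS table gives one alignment: p (A1,B1) → a (A2,B2) → a (A3,B3) → p (A4,B5) → p (A5,B9) → w (A6,B11) → a (A9,B12).
So the longest common subsequence has length 7.

7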